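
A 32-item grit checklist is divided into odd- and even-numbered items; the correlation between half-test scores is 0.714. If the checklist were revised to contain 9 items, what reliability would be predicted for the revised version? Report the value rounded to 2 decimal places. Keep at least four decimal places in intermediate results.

Full-test reliability from the split-half r: r_full = 2(0.714)/(1 + 0.714) = 0.8331
Length factor from 32 to 9 items: n = 9/32 = 0.2812
r_new = n·r_full / (1 + (n − 1)·r_full) = 0.2343 / 0.4012 ≈ 0.5840

0.58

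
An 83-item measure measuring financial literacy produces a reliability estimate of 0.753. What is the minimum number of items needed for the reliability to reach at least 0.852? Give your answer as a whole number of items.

Invert Spearman-Brown to solve for n:
n = r_target (1 − r_old) / [ r_old (1 − r_target) ]
n = 0.852 × (1 − 0.753) / [ 0.753 × (1 − 0.852) ]
  = 0.210444 / 0.111444 = 1.8883
So the test needs 1.8883 × 83 ≈ 156.73 items; rounding up, 157.

157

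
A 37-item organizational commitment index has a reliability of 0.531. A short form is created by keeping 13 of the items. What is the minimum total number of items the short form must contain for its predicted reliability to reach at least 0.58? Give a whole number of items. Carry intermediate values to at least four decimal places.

46

First, r for the 13-item form: n = 13/37 = 0.3514, so r_13 = 0.3514·0.531/(1 + (0.3514 − 1)·0.531) = 0.2846
Length factor from the short form to reach 0.58: n' = 0.58(1 − 0.2846) / [0.2846(1 − 0.58)] ≈ 3.4713
Items = 3.4713 × 13 ≈ 45.13 → 46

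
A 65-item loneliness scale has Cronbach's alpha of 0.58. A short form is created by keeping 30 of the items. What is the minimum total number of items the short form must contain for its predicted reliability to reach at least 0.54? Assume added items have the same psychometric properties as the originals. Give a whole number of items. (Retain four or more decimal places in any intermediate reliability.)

Short-form reliability: n = 30/65 = 0.4615; r_30 = n·r/(1+(n−1)r) ≈ 0.3892
Length factor from the short form to reach 0.54: n' = 0.54(1 − 0.3892) / [0.3892(1 − 0.54)] ≈ 1.8423
Total items = 1.8423 × 30 = 55.27, rounded up to 56.

56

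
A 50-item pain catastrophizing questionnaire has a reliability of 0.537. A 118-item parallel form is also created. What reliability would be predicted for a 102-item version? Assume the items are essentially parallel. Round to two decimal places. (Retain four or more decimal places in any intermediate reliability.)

The 118-item form is not needed; work directly from the 50-item form with n = 102/50 = 2.0400.
r_{102} = n·r / (1 + (n − 1)·r) = 1.0955 / 1.5585 ≈ 0.7029

0.70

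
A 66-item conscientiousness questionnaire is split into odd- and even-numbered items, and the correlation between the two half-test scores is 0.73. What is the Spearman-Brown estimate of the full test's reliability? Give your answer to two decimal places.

0.84

The full test is twice the length of either half (n = 2).
r_full = 2r_hh / (1 + r_hh) = 2 × 0.73 / (1 + 0.73)
r_full = 1.4600 / 1.7300 ≈ 0.8439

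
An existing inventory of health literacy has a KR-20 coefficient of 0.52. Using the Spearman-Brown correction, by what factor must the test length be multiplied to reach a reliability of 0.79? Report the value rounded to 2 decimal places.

3.47

n = [0.79 × 0.48] / [0.52 × 0.21]
  = 0.3792 / 0.1092 = 3.4725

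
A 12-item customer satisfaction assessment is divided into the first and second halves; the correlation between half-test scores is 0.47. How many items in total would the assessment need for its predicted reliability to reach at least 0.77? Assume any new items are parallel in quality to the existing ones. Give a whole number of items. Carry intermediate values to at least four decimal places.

23

Corrected full-test reliability: r_full = 2 × 0.47 / (1 + 0.47) ≈ 0.6395
n = r_tgt(1 − r_full) / [r_full(1 − r_tgt)] = 0.77 × 0.3605 / (0.6395 × 0.23) ≈ 1.8872
Required items = 1.8872 × 12 = 22.65, so 23 items.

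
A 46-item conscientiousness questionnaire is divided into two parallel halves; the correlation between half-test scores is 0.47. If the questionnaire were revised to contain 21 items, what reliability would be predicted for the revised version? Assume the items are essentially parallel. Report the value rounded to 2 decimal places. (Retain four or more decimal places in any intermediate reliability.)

Full-test reliability from the split-half r: r_full = 2(0.47)/(1 + 0.47) = 0.6395
Length factor from 46 to 21 items: n = 21/46 = 0.4565
r_new = n·r_full / (1 + (n − 1)·r_full) = 0.2919 / 0.6524 ≈ 0.4474

0.45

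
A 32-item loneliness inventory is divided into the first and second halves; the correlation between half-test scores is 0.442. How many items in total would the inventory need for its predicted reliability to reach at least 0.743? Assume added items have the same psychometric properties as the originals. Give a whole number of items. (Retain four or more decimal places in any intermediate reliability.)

Corrected full-test reliability: r_full = 2 × 0.442 / (1 + 0.442) ≈ 0.6130
n = r_tgt(1 − r_full) / [r_full(1 − r_tgt)] = 0.743 × 0.3870 / (0.6130 × 0.257) ≈ 1.8252
Items = 1.8252 × 32 ≈ 58.41 → 59

59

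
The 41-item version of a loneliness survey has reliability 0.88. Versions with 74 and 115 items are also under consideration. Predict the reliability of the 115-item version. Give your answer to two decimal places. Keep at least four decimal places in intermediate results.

The 74-item form is not needed; work directly from the 41-item form with n = 115/41 = 2.8049.
r_{115} = n·r / (1 + (n − 1)·r) = 2.4683 / 2.5883 ≈ 0.9536

0.95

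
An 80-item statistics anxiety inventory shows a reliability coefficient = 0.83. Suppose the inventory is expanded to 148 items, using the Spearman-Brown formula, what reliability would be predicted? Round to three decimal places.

0.900

The new length is 148/80 = 1.85 times the old.
r_new = (1.85 × 0.83) / (1 + (1.85 − 1) × 0.83)
     = 1.5355 / 1.7055 = 0.9003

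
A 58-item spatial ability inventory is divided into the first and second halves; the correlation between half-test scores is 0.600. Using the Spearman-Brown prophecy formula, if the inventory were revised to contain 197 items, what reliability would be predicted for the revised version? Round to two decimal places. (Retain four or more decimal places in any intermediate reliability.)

Spearman-Brown correction (n = 2): r_full = 2·0.600/(1 + 0.600) = 0.7500
Length factor from 58 to 197 items: n = 197/58 = 3.3966
r_new = n·r_full / (1 + (n − 1)·r_full) = 2.5474 / 2.7974 ≈ 0.9106

0.91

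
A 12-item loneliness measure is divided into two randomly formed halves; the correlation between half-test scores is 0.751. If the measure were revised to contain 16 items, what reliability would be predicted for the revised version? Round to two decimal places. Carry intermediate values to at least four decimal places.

0.89

Spearman-Brown correction (n = 2): r_full = 2·0.751/(1 + 0.751) = 0.8578
Then adjust to 16 items: n = 16/12 = 1.3333
r_new = n·r_full / (1 + (n − 1)·r_full) = 1.1437 / 1.2859 ≈ 0.8894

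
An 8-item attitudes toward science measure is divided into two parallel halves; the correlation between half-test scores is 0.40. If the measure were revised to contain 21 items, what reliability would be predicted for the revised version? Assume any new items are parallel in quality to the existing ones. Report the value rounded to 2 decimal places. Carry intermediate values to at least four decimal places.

First correct the split-half correlation to full-test reliability: r_full = 2 × 0.40 / (1 + 0.40) ≈ 0.5714
Then adjust to 21 items: n = 21/8 = 2.6250
r_new = n·r_full / (1 + (n − 1)·r_full) = 1.4999 / 1.9285 ≈ 0.7778

0.78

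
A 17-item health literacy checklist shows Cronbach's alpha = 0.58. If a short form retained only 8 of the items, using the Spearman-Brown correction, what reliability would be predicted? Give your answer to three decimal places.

Length ratio n = 8/17 = 0.4706
Apply the Spearman-Brown prophecy formula, r' = nr / [1 + (n − 1)r]:
r_new = 0.4706·0.58 / [1 + (0.4706 − 1)·0.58]
     = 0.2729 / 0.6929 = 0.3939

0.394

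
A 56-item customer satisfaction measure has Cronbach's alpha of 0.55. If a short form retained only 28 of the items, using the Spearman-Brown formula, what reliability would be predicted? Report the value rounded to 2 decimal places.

The new length is 28/56 = 0.5 times the old.
r_new = 0.5·0.55 / [1 + (0.5 − 1)·0.55]
     = 0.2750 / 0.7250 = 0.3793

0.38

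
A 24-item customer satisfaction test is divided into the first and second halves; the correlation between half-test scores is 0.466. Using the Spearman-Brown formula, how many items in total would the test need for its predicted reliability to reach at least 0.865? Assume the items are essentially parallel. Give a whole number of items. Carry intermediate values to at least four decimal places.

r_full = 2(0.466)/(1 + 0.466) = 0.6357
Solve Spearman-Brown for n: n = 0.865(1 − 0.6357) / [0.6357(1 − 0.865)] = 3.6719
Items = 3.6719 × 24 ≈ 88.13 → 89

89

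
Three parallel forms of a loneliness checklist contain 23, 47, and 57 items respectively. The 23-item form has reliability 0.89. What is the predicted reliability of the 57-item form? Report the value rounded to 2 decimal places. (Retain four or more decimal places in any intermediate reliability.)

0.95

The 47-item form is not needed; work directly from the 23-item form with n = 57/23 = 2.4783.
r_{57} = n·r / (1 + (n − 1)·r) = 2.2057 / 2.3157 ≈ 0.9525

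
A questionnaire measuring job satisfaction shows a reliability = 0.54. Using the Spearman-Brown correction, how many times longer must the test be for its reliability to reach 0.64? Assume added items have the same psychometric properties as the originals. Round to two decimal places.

Invert Spearman-Brown to solve for n:
n = r*(1 − r) / [ r (1 − r*) ]
n = [0.64 × 0.46] / [0.54 × 0.36]
n = 0.2944 / 0.1944 ≈ 1.5144

1.51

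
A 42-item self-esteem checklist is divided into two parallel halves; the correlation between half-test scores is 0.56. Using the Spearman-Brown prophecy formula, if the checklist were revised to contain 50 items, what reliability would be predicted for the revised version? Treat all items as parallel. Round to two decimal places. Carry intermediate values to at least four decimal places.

0.75

Spearman-Brown correction (n = 2): r_full = 2·0.56/(1 + 0.56) = 0.7179
Then adjust to 50 items: n = 50/42 = 1.1905
r_new = n·r_full / (1 + (n − 1)·r_full) = 0.8547 / 1.1368 ≈ 0.7518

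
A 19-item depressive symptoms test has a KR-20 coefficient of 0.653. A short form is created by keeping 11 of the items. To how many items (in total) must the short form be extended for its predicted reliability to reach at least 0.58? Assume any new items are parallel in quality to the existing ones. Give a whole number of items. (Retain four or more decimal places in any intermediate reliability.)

14

First, r for the 11-item form: n = 11/19 = 0.5789, so r_11 = 0.5789·0.653/(1 + (0.5789 − 1)·0.653) = 0.5214
Then solve for n' with r_old = 0.5214, r_target = 0.58: n' = 0.58(1 − 0.5214)/[0.5214(1 − 0.58)] = 1.2676
Total items = 1.2676 × 11 = 13.94, rounded up to 14.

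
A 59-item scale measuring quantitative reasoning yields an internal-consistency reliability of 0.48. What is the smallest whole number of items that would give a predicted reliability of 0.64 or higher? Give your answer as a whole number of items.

Spearman-Brown solved for the length factor n:
n = r_target (1 − r_old) / [ r_old (1 − r_target) ]
n = [0.64 × 0.52] / [0.48 × 0.36]
n = 0.3328 / 0.1728 ≈ 1.9259
Items needed = n × 59 = 1.9259 × 59 ≈ 113.63 → round up to 114

114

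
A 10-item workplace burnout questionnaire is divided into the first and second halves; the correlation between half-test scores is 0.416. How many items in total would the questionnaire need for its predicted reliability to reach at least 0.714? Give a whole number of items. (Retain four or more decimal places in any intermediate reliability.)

18

Corrected full-test reliability: r_full = 2 × 0.416 / (1 + 0.416) ≈ 0.5876
n = r_tgt(1 − r_full) / [r_full(1 − r_tgt)] = 0.714 × 0.4124 / (0.5876 × 0.286) ≈ 1.7521
Items = 1.7521 × 10 ≈ 17.52 → 18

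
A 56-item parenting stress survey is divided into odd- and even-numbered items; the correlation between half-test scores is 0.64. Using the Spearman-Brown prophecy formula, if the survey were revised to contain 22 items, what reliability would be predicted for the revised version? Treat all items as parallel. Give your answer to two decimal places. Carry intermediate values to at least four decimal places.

0.58

Full-test reliability from the split-half r: r_full = 2(0.64)/(1 + 0.64) = 0.7805
Length factor from 56 to 22 items: n = 22/56 = 0.3929
r_new = n·r_full / (1 + (n − 1)·r_full) = 0.3067 / 0.5262 ≈ 0.5829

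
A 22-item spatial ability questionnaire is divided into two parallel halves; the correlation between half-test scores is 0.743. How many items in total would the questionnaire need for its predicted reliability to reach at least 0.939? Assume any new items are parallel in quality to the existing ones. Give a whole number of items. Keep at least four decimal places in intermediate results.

59

r_full = 2(0.743)/(1 + 0.743) = 0.8526
Solve Spearman-Brown for n: n = 0.939(1 − 0.8526) / [0.8526(1 − 0.939)] = 2.6613
Required items = 2.6613 × 22 = 58.55, so 59 items.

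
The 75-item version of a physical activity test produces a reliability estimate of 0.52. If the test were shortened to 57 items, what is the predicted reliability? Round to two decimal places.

0.45

The new length is 57/75 = 0.76 times the old.
By Spearman-Brown, r_new = n r / (1 + (n − 1) r).
r_new = 0.76·0.52 / [1 + (0.76 − 1)·0.52]
     = 0.3952 / 0.8752 = 0.4516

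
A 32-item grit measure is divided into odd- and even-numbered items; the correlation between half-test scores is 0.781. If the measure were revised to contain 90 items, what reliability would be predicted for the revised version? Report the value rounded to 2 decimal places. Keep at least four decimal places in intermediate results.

First correct the split-half correlation to full-test reliability: r_full = 2 × 0.781 / (1 + 0.781) ≈ 0.8770
Length factor from 32 to 90 items: n = 90/32 = 2.8125
r_new = n·r_full / (1 + (n − 1)·r_full) = 2.4666 / 2.5896 ≈ 0.9525

0.95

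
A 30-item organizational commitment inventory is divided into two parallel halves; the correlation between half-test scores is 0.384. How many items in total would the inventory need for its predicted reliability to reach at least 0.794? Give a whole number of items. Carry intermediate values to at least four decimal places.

93

r_full = 2(0.384)/(1 + 0.384) = 0.5549
n = r_tgt(1 − r_full) / [r_full(1 − r_tgt)] = 0.794 × 0.4451 / (0.5549 × 0.206) ≈ 3.0917
Required items = 3.0917 × 30 = 92.75, so 93 items.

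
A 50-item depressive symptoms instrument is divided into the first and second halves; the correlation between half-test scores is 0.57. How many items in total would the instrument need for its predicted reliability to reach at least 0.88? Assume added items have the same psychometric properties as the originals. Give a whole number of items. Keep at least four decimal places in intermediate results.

Corrected full-test reliability: r_full = 2 × 0.57 / (1 + 0.57) ≈ 0.7261
n = r_tgt(1 − r_full) / [r_full(1 − r_tgt)] = 0.88 × 0.2739 / (0.7261 × 0.12) ≈ 2.7663
Items = 2.7663 × 50 ≈ 138.31 → 139

139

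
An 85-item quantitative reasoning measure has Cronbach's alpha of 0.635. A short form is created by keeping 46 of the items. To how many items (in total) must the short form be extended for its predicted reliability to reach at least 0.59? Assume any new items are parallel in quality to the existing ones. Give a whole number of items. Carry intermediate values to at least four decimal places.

Short-form reliability: n = 46/85 = 0.5412; r_46 = n·r/(1+(n−1)r) ≈ 0.4849
Then solve for n' with r_old = 0.4849, r_target = 0.59: n' = 0.59(1 − 0.4849)/[0.4849(1 − 0.59)] = 1.5286
Total items = 1.5286 × 46 = 70.32, rounded up to 71.

71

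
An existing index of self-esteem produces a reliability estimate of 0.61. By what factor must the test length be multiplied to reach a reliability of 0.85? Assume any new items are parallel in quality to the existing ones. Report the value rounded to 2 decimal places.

3.62

Spearman-Brown solved for the length factor n:
n = r*(1 − r) / [ r (1 − r*) ]
n = 0.85 × (1 − 0.61) / [ 0.61 × (1 − 0.85) ]
n = 0.3315 / 0.0915 ≈ 3.6230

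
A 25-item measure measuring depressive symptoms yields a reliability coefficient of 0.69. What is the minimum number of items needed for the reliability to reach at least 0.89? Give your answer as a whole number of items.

91

Invert Spearman-Brown to solve for n:
n = r*(1 − r) / [ r (1 − r*) ]
n = 0.89 × (1 − 0.69) / [ 0.69 × (1 − 0.89) ]
  = 0.2759 / 0.0759 = 3.6350
3.6350 × 25 = 90.88 → 91 items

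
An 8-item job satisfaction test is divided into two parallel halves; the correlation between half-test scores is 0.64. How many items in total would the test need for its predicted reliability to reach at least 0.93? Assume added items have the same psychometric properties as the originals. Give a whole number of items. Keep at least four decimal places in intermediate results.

30

Corrected full-test reliability: r_full = 2 × 0.64 / (1 + 0.64) ≈ 0.7805
Solve Spearman-Brown for n: n = 0.93(1 − 0.7805) / [0.7805(1 − 0.93)] = 3.7363
Required items = 3.7363 × 8 = 29.89, so 30 items.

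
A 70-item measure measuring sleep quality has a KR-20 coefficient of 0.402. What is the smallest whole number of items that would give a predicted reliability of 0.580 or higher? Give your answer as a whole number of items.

144

Invert Spearman-Brown to solve for n:
n = r*(1 − r) / [ r (1 − r*) ]
n = 0.580(1 − 0.402) / [0.402(1 − 0.580)]
  = 0.346840 / 0.168840 = 2.0543
So the test needs 2.0543 × 70 ≈ 143.80 items; rounding up, 144.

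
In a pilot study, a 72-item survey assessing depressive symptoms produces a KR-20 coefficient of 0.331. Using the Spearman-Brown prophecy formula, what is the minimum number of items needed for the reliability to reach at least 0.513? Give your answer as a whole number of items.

154

Rearranging the Spearman-Brown formula for n,
n = r*(1 − r) / [ r (1 − r*) ]
n = 0.513(1 − 0.331) / [0.331(1 − 0.513)]
  = 0.343197 / 0.161197 = 2.1291
So the test needs 2.1291 × 72 ≈ 153.30 items; rounding up, 154.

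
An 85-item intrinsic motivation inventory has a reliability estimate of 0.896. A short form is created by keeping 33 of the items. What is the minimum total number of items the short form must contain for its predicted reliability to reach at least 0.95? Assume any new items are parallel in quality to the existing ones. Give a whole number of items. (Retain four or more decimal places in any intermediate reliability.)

188

First, r for the 33-item form: n = 33/85 = 0.3882, so r_33 = 0.3882·0.896/(1 + (0.3882 − 1)·0.896) = 0.7698
Length factor from the short form to reach 0.95: n' = 0.95(1 − 0.7698) / [0.7698(1 − 0.95)] ≈ 5.6817
Items = 5.6817 × 33 ≈ 187.50 → 188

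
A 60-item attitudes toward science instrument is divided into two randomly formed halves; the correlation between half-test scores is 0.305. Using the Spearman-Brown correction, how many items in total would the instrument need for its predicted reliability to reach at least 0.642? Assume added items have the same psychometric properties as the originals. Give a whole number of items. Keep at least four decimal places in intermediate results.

Corrected full-test reliability: r_full = 2 × 0.305 / (1 + 0.305) ≈ 0.4674
Solve Spearman-Brown for n: n = 0.642(1 − 0.4674) / [0.4674(1 − 0.642)] = 2.0435
Items = 2.0435 × 60 ≈ 122.61 → 123

123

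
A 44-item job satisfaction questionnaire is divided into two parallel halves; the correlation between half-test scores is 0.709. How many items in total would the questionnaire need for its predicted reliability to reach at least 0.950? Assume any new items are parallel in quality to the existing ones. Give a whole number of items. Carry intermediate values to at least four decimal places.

172

Corrected full-test reliability: r_full = 2 × 0.709 / (1 + 0.709) ≈ 0.8297
n = r_tgt(1 − r_full) / [r_full(1 − r_tgt)] = 0.950 × 0.1703 / (0.8297 × 0.050) ≈ 3.8998
Required items = 3.8998 × 44 = 171.59, so 172 items.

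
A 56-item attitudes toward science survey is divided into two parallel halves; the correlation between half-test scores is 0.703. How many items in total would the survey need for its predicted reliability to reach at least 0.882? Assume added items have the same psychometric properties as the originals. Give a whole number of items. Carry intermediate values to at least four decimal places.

89

r_full = 2(0.703)/(1 + 0.703) = 0.8256
Solve Spearman-Brown for n: n = 0.882(1 − 0.8256) / [0.8256(1 − 0.882)] = 1.5789
Items = 1.5789 × 56 ≈ 88.42 → 89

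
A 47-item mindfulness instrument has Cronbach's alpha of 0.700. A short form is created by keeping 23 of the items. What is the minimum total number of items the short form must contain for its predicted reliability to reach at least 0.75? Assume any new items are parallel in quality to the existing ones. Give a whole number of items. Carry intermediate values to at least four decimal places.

First, r for the 23-item form: n = 23/47 = 0.4894, so r_23 = 0.4894·0.700/(1 + (0.4894 − 1)·0.700) = 0.5331
Length factor from the short form to reach 0.75: n' = 0.75(1 − 0.5331) / [0.5331(1 − 0.75)] ≈ 2.6275
Total items = 2.6275 × 23 = 60.43, rounded up to 61.

61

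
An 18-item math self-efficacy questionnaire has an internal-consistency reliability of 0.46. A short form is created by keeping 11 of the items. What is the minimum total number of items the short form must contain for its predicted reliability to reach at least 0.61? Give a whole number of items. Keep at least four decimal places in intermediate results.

34

First, r for the 11-item form: n = 11/18 = 0.6111, so r_11 = 0.6111·0.46/(1 + (0.6111 − 1)·0.46) = 0.3424
Length factor from the short form to reach 0.61: n' = 0.61(1 − 0.3424) / [0.3424(1 − 0.61)] ≈ 3.0040
Total items = 3.0040 × 11 = 33.04, rounded up to 34.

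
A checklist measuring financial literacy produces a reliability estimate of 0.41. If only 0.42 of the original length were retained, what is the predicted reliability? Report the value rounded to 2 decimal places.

Spearman-Brown: r_new = n·r / (1 + (n − 1)·r)
r_new = (0.42 × 0.41) / (1 + (0.42 − 1) × 0.41)
     = 0.1722 / 0.7622 = 0.2259

0.23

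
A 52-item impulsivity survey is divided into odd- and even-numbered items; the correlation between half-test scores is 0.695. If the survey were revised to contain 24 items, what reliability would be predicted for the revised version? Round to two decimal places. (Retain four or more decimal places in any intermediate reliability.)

Spearman-Brown correction (n = 2): r_full = 2·0.695/(1 + 0.695) = 0.8201
Then adjust to 24 items: n = 24/52 = 0.4615
r_new = n·r_full / (1 + (n − 1)·r_full) = 0.3785 / 0.5584 ≈ 0.6778

0.68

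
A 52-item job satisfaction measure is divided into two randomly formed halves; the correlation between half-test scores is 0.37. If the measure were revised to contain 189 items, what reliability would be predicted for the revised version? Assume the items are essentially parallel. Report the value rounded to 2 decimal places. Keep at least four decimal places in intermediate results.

First correct the split-half correlation to full-test reliability: r_full = 2 × 0.37 / (1 + 0.37) ≈ 0.5401
Length factor from 52 to 189 items: n = 189/52 = 3.6346
r_new = n·r_full / (1 + (n − 1)·r_full) = 1.9630 / 2.4229 ≈ 0.8102

0.81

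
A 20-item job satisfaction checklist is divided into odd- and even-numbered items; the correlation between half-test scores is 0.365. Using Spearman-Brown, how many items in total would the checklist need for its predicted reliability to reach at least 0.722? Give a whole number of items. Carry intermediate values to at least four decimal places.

46

Corrected full-test reliability: r_full = 2 × 0.365 / (1 + 0.365) ≈ 0.5348
Solve Spearman-Brown for n: n = 0.722(1 − 0.5348) / [0.5348(1 − 0.722)] = 2.2591
Required items = 2.2591 × 20 = 45.18, so 46 items.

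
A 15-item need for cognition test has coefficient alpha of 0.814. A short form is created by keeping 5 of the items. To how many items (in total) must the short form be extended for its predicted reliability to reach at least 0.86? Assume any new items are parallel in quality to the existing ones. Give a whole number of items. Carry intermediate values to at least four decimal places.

22

First, r for the 5-item form: n = 5/15 = 0.3333, so r_5 = 0.3333·0.814/(1 + (0.3333 − 1)·0.814) = 0.5933
Then solve for n' with r_old = 0.5933, r_target = 0.86: n' = 0.86(1 − 0.5933)/[0.5933(1 − 0.86)] = 4.2109
Total items = 4.2109 × 5 = 21.05, rounded up to 22.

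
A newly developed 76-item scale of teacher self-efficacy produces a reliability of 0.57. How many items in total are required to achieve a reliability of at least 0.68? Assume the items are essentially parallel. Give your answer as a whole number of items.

122

n = 0.68(1 − 0.57) / [0.57(1 − 0.68)]
n = 0.2924 / 0.1824 ≈ 1.6031
So the test needs 1.6031 × 76 ≈ 121.84 items; rounding up, 122.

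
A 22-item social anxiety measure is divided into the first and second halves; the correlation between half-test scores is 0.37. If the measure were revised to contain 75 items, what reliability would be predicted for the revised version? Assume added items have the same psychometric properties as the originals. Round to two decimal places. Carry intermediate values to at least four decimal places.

0.80

First correct the split-half correlation to full-test reliability: r_full = 2 × 0.37 / (1 + 0.37) ≈ 0.5401
Length factor from 22 to 75 items: n = 75/22 = 3.4091
r_new = n·r_full / (1 + (n − 1)·r_full) = 1.8413 / 2.3012 ≈ 0.8001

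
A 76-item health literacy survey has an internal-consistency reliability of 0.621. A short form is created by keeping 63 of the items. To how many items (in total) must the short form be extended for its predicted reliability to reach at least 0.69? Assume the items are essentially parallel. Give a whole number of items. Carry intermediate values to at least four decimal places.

First, r for the 63-item form: n = 63/76 = 0.8289, so r_63 = 0.8289·0.621/(1 + (0.8289 − 1)·0.621) = 0.5759
Length factor from the short form to reach 0.69: n' = 0.69(1 − 0.5759) / [0.5759(1 − 0.69)] ≈ 1.6391
Items = 1.6391 × 63 ≈ 103.26 → 104

104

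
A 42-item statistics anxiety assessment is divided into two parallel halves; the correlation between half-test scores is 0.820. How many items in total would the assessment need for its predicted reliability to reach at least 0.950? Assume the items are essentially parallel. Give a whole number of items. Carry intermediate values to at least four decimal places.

88

Corrected full-test reliability: r_full = 2 × 0.820 / (1 + 0.820) ≈ 0.9011
n = r_tgt(1 − r_full) / [r_full(1 − r_tgt)] = 0.950 × 0.0989 / (0.9011 × 0.050) ≈ 2.0853
Items = 2.0853 × 42 ≈ 87.58 → 88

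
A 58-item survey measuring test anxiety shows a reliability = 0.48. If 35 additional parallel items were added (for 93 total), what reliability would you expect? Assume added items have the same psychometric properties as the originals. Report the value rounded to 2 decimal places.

0.60

n = 93/58 = 1.6034
Apply the Spearman-Brown prophecy formula, r' = nr / [1 + (n − 1)r]:
r_new = 1.6034·0.48 / [1 + (1.6034 − 1)·0.48]
     = 0.7696 / 1.2896 = 0.5968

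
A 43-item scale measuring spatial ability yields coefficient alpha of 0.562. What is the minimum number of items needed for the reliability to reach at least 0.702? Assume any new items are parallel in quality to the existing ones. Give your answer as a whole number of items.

79

n = 0.702(1 − 0.562) / [0.562(1 − 0.702)]
n = 0.307476 / 0.167476 ≈ 1.8359
Items needed = n × 43 = 1.8359 × 43 ≈ 78.94 → round up to 79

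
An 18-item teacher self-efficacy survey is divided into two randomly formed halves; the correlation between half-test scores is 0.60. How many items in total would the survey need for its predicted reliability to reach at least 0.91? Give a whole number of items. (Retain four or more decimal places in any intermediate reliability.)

61

r_full = 2(0.60)/(1 + 0.60) = 0.7500
n = r_tgt(1 − r_full) / [r_full(1 − r_tgt)] = 0.91 × 0.2500 / (0.7500 × 0.09) ≈ 3.3704
Required items = 3.3704 × 18 = 60.67, so 61 items.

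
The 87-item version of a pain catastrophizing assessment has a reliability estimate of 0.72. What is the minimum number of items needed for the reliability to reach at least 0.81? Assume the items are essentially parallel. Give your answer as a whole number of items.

n = 0.81(1 − 0.72) / [0.72(1 − 0.81)]
  = 0.2268 / 0.1368 = 1.6579
1.6579 × 87 = 144.24 → 145 items

145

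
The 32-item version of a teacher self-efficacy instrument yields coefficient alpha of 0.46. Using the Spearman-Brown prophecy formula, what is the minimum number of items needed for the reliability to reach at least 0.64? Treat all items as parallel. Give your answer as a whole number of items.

n = 0.64(1 − 0.46) / [0.46(1 − 0.64)]
  = 0.3456 / 0.1656 = 2.0870
2.0870 × 32 = 66.78 → 67 items

67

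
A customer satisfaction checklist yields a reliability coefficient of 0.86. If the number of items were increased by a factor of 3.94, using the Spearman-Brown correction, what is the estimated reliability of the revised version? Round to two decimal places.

0.96

Apply the Spearman-Brown prophecy formula, r' = nr / [1 + (n − 1)r]:
r_new = (3.94 × 0.86) / (1 + (3.94 − 1) × 0.86)
r_new = 3.3884 / 3.5284 ≈ 0.9603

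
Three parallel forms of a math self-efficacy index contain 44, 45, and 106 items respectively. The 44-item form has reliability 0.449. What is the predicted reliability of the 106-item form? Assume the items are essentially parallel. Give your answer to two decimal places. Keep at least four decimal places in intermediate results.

0.66

Only the ratio of lengths matters: n = 106/44 = 2.4091
r_{106} = n·r / (1 + (n − 1)·r) = 1.0817 / 1.6327 ≈ 0.6625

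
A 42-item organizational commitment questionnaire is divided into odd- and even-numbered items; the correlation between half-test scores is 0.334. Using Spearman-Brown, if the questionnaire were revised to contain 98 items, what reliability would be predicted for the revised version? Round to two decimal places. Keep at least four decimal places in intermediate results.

0.70

Full-test reliability from the split-half r: r_full = 2(0.334)/(1 + 0.334) = 0.5007
Then adjust to 98 items: n = 98/42 = 2.3333
r_new = n·r_full / (1 + (n − 1)·r_full) = 1.1683 / 1.6676 ≈ 0.7006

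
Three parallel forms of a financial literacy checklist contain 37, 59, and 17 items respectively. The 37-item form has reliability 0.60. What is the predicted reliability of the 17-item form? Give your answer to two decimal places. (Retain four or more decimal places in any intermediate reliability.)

0.41

The 59-item form is not needed; work directly from the 37-item form with n = 17/37 = 0.4595.
r_{17} = n·r / (1 + (n − 1)·r) = 0.2757 / 0.6757 ≈ 0.4080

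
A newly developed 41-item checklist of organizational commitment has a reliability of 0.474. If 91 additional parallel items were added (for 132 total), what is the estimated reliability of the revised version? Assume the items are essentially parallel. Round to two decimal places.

n = 132/41 = 3.2195
By Spearman-Brown, r_new = n r / (1 + (n − 1) r).
r_new = 3.2195·0.474 / [1 + (3.2195 − 1)·0.474]
     = 1.5260 / 2.0520 = 0.7437

0.74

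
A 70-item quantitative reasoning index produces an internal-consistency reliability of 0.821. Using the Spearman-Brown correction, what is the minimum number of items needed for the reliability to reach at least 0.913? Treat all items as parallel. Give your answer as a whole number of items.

n = 0.913(1 − 0.821) / [0.821(1 − 0.913)]
n = 0.163427 / 0.071427 ≈ 2.2880
2.2880 × 70 = 160.16 → 161 items

161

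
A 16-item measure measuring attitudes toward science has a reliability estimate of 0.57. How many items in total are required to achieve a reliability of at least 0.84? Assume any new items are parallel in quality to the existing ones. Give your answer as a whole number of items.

64

n = 0.84 × (1 − 0.57) / [ 0.57 × (1 − 0.84) ]
  = 0.3612 / 0.0912 = 3.9605
So the test needs 3.9605 × 16 ≈ 63.37 items; rounding up, 64.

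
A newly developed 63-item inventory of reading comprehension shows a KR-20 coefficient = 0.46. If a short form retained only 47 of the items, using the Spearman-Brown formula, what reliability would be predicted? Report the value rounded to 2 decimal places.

n = 47/63 = 0.746
By Spearman-Brown, r_new = n r / (1 + (n − 1) r).
r_new = (0.746 × 0.46) / (1 + (0.746 − 1) × 0.46)
     = 0.3432 / 0.8832 = 0.3886

0.39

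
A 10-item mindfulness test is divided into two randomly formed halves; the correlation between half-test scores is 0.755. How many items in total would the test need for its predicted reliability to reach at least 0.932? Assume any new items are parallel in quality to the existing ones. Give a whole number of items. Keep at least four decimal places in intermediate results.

23

Corrected full-test reliability: r_full = 2 × 0.755 / (1 + 0.755) ≈ 0.8604
Solve Spearman-Brown for n: n = 0.932(1 − 0.8604) / [0.8604(1 − 0.932)] = 2.2238
Required items = 2.2238 × 10 = 22.24, so 23 items.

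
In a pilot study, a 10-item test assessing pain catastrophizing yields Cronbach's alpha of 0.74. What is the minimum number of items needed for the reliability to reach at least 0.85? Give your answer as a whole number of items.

20

Spearman-Brown solved for the length factor n:
n = r_target (1 − r_old) / [ r_old (1 − r_target) ]
n = 0.85 × (1 − 0.74) / [ 0.74 × (1 − 0.85) ]
  = 0.2210 / 0.1110 = 1.9910
Items needed = n × 10 = 1.9910 × 10 ≈ 19.91 → round up to 20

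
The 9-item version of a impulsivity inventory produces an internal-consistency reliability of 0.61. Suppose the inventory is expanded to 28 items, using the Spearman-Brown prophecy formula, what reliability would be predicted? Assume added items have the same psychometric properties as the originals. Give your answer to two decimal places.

Length ratio n = 28/9 = 3.1111
Apply the Spearman-Brown prophecy formula, r' = nr / [1 + (n − 1)r]:
r_new = 3.1111·0.61 / [1 + (3.1111 − 1)·0.61]
r_new = 1.8978 / 2.2878 ≈ 0.8295

0.83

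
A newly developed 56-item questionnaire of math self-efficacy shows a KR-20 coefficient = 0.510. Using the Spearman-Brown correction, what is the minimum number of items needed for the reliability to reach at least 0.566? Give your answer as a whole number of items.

71

Spearman-Brown solved for the length factor n:
n = r*(1 − r) / [ r (1 − r*) ]
n = 0.566(1 − 0.510) / [0.510(1 − 0.566)]
  = 0.277340 / 0.221340 = 1.2530
Items needed = n × 56 = 1.2530 × 56 ≈ 70.17 → round up to 71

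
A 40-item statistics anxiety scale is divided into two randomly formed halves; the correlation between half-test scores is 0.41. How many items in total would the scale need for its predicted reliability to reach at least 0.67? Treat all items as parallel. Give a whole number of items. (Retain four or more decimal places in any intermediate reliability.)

59

r_full = 2(0.41)/(1 + 0.41) = 0.5816
n = r_tgt(1 − r_full) / [r_full(1 − r_tgt)] = 0.67 × 0.4184 / (0.5816 × 0.33) ≈ 1.4606
Items = 1.4606 × 40 ≈ 58.42 → 59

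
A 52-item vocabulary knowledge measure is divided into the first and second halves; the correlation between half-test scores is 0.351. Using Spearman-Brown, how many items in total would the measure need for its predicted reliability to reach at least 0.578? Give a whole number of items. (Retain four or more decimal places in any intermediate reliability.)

r_full = 2(0.351)/(1 + 0.351) = 0.5196
n = r_tgt(1 − r_full) / [r_full(1 − r_tgt)] = 0.578 × 0.4804 / (0.5196 × 0.422) ≈ 1.2663
Required items = 1.2663 × 52 = 65.85, so 66 items.

66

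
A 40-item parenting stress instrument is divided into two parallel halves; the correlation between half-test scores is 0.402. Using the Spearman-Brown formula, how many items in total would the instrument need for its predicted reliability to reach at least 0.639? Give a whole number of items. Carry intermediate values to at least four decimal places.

Corrected full-test reliability: r_full = 2 × 0.402 / (1 + 0.402) ≈ 0.5735
n = r_tgt(1 − r_full) / [r_full(1 − r_tgt)] = 0.639 × 0.4265 / (0.5735 × 0.361) ≈ 1.3164
Items = 1.3164 × 40 ≈ 52.66 → 53

53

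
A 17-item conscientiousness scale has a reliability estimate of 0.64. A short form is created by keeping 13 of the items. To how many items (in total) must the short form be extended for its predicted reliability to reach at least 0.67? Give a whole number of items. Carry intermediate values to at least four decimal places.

First, r for the 13-item form: n = 13/17 = 0.7647, so r_13 = 0.7647·0.64/(1 + (0.7647 − 1)·0.64) = 0.5762
Length factor from the short form to reach 0.67: n' = 0.67(1 − 0.5762) / [0.5762(1 − 0.67)] ≈ 1.4933
Total items = 1.4933 × 13 = 19.41, rounded up to 20.

20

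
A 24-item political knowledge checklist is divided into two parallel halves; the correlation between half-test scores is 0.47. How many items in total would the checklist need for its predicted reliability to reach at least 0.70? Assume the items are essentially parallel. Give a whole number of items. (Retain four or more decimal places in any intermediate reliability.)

32

Corrected full-test reliability: r_full = 2 × 0.47 / (1 + 0.47) ≈ 0.6395
Solve Spearman-Brown for n: n = 0.70(1 − 0.6395) / [0.6395(1 − 0.70)] = 1.3154
Required items = 1.3154 × 24 = 31.57, so 32 items.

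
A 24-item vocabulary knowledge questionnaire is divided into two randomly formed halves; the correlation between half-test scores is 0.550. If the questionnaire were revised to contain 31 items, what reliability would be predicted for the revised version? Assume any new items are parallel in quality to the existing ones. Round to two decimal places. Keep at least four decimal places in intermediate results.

Spearman-Brown correction (n = 2): r_full = 2·0.550/(1 + 0.550) = 0.7097
Length factor from 24 to 31 items: n = 31/24 = 1.2917
r_new = n·r_full / (1 + (n − 1)·r_full) = 0.9167 / 1.2070 ≈ 0.7595

0.76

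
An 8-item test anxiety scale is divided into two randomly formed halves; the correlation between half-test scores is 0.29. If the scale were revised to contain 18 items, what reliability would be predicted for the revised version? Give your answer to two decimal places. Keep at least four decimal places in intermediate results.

First correct the split-half correlation to full-test reliability: r_full = 2 × 0.29 / (1 + 0.29) ≈ 0.4496
Then adjust to 18 items: n = 18/8 = 2.2500
r_new = n·r_full / (1 + (n − 1)·r_full) = 1.0116 / 1.5620 ≈ 0.6476

0.65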